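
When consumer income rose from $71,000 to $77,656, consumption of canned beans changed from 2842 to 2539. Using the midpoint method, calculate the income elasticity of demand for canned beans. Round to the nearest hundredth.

-1.26

%ΔQ = (2539 − 2842)/[(2842+2539)/2] = -303/2690.5 ≈ -0.1126.
%ΔI = (77,656 − 71,000)/[(71,000+77,656)/2] = 6656/74328 ≈ 0.0895.
E_I = %ΔQ/%ΔI ≈ -1.26.
E_I < 0: inferior good.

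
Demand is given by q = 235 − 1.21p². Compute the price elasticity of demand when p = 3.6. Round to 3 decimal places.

-0.143

At p = 3.6, q = 219.3184.
dq/dp = −2·1.21·p = −8.712.
Point elasticity E = (dq/dp)·(p/q) = -8.712 × 3.6/219.3184 ≈ -0.143.
|E| < 1, so demand is inelastic at this price.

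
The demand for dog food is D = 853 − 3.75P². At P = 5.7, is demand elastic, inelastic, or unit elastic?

At P = 5.7, D = 731.1625.
dD/dP = −2·3.75·P = −42.75.
Point elasticity E = (dD/dP)·(P/D) = -42.75 × 5.7/731.1625 ≈ -0.333.
|E| ≈ 0.333 < 1, so demand is inelastic.

inelastic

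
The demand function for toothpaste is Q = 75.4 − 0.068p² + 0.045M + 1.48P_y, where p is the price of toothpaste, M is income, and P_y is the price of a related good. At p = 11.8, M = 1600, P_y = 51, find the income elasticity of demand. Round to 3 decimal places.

0.337

Q = 75.4 − 0.068(11.8)² + 0.045(1600) + 1.48(51) = 75.4 − 9.4683 + 72 + 75.48 = 213.4117.
∂Q/∂M = +0.045, so E_I = 0.045·(1600/213.4117) ≈ 0.337.
E_I ∈ (0,1): normal good (necessity).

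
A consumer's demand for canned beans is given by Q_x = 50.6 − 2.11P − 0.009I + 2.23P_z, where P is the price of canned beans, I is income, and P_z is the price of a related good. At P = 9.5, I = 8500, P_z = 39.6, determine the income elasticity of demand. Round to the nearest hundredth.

First evaluate Q_x: 50.6 − 2.11(9.5) − 0.009(8500) + 2.23(39.6) = 50.6 − 20.045 − 76.5 + 88.308 = 42.363.
∂Q_x/∂I = −0.009, so E_I = -0.009·(8500/42.363) ≈ -1.81.
E_I < 0: inferior good.

-1.81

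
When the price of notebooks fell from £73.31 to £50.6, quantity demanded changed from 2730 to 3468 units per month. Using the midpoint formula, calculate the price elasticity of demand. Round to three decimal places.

%ΔQ = (3468 − 2730)/[(2730 + 3468)/2] = 738/3099 ≈ 0.2381.
%Δp = (50.6 − 73.31)/[(73.31 + 50.6)/2] = -22.71/61.955 ≈ -0.3666.
Arc elasticity E = %ΔQ/%Δp ≈ 0.2381/-0.3666 ≈ -0.650.
|E| < 1: demand is inelastic over this range.

-0.650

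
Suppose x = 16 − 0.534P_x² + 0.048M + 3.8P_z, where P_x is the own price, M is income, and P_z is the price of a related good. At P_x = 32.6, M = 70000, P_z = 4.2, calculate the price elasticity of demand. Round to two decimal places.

-0.40

Substituting, x = 16 − 0.534(32.6)² + 0.048(70000) + 3.8(4.2) = 16 − 567.5138 + 3360 + 15.96 = 2824.4462.
∂x/∂P_x = −2·0.534·P_x = -34.8168, so E_p = -34.8168·(32.6/2824.4462) ≈ -0.40.
|E_p| < 1: demand is inelastic.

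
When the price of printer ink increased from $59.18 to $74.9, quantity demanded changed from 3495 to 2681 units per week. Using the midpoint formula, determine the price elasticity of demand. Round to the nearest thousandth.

-1.124

%Δq = (2681 − 3495)/[(3495 + 2681)/2] = -814/3088 ≈ -0.2636.
%ΔP = (74.9 − 59.18)/[(59.18 + 74.9)/2] = 15.72/67.04 ≈ 0.2345.
Arc elasticity E = %Δq/%ΔP ≈ -0.2636/0.2345 ≈ -1.124.
|E| > 1: demand is elastic over this range.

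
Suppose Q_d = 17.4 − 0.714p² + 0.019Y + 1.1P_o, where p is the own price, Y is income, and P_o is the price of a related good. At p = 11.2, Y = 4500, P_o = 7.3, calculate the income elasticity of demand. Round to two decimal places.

At the given point, Q_d = 17.4 − 0.714(11.2)² + 0.019(4500) + 1.1(7.3) = 17.4 − 89.5642 + 85.5 + 8.03 = 21.3658.
∂Q_d/∂Y = +0.019, so E_I = 0.019·(4500/21.3658) ≈ 4.00.
E_I > 1: normal good (luxury).

4.00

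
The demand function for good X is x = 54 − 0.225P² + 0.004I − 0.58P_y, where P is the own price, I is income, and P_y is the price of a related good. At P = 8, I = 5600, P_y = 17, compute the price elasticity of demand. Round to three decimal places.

First evaluate x: 54 − 0.225(8)² + 0.004(5600) − 0.58(17) = 54 − 14.4 + 22.4 − 9.86 = 52.14.
∂x/∂P = −2·0.225·P = -3.6, so E_p = -3.6·(8/52.14) ≈ -0.552.
|E_p| < 1: demand is inelastic.

-0.552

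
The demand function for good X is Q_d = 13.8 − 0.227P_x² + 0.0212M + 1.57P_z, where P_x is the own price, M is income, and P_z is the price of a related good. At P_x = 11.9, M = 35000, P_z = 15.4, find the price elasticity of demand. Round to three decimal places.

Q_d = 13.8 − 0.227(11.9)² + 0.0212(35000) + 1.57(15.4) = 13.8 − 32.1455 + 742 + 24.178 = 747.8325.
∂Q_d/∂P_x = −2·0.227·P_x = -5.4026, so E_p = -5.4026·(11.9/747.8325) ≈ -0.086.
|E_p| < 1: demand is inelastic.

-0.086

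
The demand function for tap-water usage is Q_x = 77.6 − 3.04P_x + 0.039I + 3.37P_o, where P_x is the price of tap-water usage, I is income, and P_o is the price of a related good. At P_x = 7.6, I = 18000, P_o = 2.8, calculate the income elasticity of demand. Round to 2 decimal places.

0.92

First evaluate Q_x: 77.6 − 3.04(7.6) + 0.039(18000) + 3.37(2.8) = 77.6 − 23.104 + 702 + 9.436 = 765.932.
∂Q_x/∂I = +0.039, so E_I = 0.039·(18000/765.932) ≈ 0.92.
E_I ∈ (0,1): normal good (necessity).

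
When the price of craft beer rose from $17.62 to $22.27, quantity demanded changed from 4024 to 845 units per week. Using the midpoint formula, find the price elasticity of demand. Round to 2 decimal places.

%ΔQ = (845 − 4024)/[(4024 + 845)/2] = -3179/2434.5 ≈ -1.3058.
%ΔP = (22.27 − 17.62)/[(17.62 + 22.27)/2] = 4.65/19.945 ≈ 0.2331.
Arc elasticity E = %ΔQ/%ΔP ≈ -1.3058/0.2331 ≈ -5.60.
|E| > 1: demand is elastic over this range.

-5.60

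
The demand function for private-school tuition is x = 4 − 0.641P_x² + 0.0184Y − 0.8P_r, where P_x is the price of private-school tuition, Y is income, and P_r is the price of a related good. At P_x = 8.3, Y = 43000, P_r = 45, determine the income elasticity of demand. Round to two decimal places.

1.11

First evaluate x: 4 − 0.641(8.3)² + 0.0184(43000) − 0.8(45) = 4 − 44.1585 + 791.2 − 36 = 715.0415.
∂x/∂Y = +0.0184, so E_I = 0.0184·(43000/715.0415) ≈ 1.11.
E_I > 1: normal good (luxury).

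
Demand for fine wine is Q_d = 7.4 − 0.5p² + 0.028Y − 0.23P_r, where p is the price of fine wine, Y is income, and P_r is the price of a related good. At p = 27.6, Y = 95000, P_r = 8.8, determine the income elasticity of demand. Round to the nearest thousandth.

Substituting, Q_d = 7.4 − 0.5(27.6)² + 0.028(95000) − 0.23(8.8) = 7.4 − 380.88 + 2660 − 2.024 = 2284.496.
∂Q_d/∂Y = +0.028, so E_I = 0.028·(95000/2284.496) ≈ 1.164.
E_I > 1: normal good (luxury).

1.164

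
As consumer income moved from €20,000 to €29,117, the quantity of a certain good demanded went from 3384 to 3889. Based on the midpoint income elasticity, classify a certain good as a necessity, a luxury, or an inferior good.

necessity

%ΔQ = (3889 − 3384)/[(3384+3889)/2] = 505/3636.5 ≈ 0.1389.
%ΔY = (29,117 − 20,000)/[(20,000+29,117)/2] = 9117/24558.5 ≈ 0.3712.
E_I = %ΔQ/%ΔY ≈ 0.374.
E_I ∈ (0,1): normal good (necessity).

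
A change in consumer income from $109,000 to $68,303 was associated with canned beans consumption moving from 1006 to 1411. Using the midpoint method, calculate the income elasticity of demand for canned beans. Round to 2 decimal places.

%ΔQ = (1411 − 1006)/[(1006+1411)/2] = 405/1208.5 ≈ 0.3351.
%ΔI = (68,303 − 109,000)/[(109,000+68,303)/2] = -40697/88651.5 ≈ -0.4591.
E_I = %ΔQ/%ΔI ≈ -0.73.
E_I < 0: inferior good.

-0.73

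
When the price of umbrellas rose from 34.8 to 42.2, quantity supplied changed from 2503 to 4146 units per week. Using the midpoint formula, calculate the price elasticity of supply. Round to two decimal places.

%Δq = (4146 − 2503)/[(2503 + 4146)/2] = 1643/3324.5 ≈ 0.4942.
%ΔP = (42.2 − 34.8)/[(34.8 + 42.2)/2] = 7.4/38.5 ≈ 0.1922.
Arc elasticity E = %Δq/%ΔP ≈ 0.4942/0.1922 ≈ 2.57.
|E| > 1: supply is elastic over this range.

2.57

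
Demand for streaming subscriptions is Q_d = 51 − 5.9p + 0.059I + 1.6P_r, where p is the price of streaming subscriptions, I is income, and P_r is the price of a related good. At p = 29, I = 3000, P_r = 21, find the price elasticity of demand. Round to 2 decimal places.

Evaluating quantity at (p, I, P_r) gives Q_d = 51 − 5.9(29) + 0.059(3000) + 1.6(21) = 51 − 171.1 + 177 + 33.6 = 90.5.
∂Q_d/∂p = −5.9, so E_p = (−5.9)·(29/90.5) ≈ -1.89.
|E_p| > 1: demand is elastic.

-1.89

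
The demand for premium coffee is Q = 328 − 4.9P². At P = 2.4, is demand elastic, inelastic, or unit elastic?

At P = 2.4, Q = 299.776.
dQ/dP = −2·4.9·P = −23.52.
Point elasticity E = (dQ/dP)·(P/Q) = -23.52 × 2.4/299.776 ≈ -0.188.
|E| ≈ 0.188 < 1, so demand is inelastic.

inelastic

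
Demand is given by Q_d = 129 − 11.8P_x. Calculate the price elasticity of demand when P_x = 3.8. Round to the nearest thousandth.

At P_x = 3.8, Q_d = 84.16.
dQ_d/dP_x = −11.8.
Point elasticity E = (dQ_d/dP_x)·(P_x/Q_d) = -11.8 × 3.8/84.16 ≈ -0.533.
|E| < 1, so demand is inelastic at this price.

-0.533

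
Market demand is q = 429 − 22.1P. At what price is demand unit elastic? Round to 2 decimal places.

For linear demand q = a − bP, E = −bP/(a − bP). |E| = 1 ⇒ bP = a − bP ⇒ P = a/(2b).
P = 429/(2·22.1) ≈ 9.71.

9.71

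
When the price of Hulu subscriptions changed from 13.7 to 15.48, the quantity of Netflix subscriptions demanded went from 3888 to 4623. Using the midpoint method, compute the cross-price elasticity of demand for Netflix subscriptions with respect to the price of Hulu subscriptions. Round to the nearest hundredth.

1.42

%ΔQ_x = (4623 − 3888)/[(3888+4623)/2] = 735/4255.5 ≈ 0.1727.
%ΔP_y = (15.48 − 13.7)/[(13.7+15.48)/2] ≈ 0.1220.
E_xy = 0.1727/0.1220 ≈ 1.42.
E_xy > 0, so Netflix subscriptions and Hulu subscriptions are substitutes.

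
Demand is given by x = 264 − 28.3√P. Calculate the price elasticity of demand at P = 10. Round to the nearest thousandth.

-0.256

At P = 10, x = 174.5075.
dx/dP = −28.3/(2√P) = −28.3/(2·3.1623).
Point elasticity E = (dx/dP)·(P/x) = -4.4746 × 10/174.5075 ≈ -0.256.
|E| < 1, so demand is inelastic at this price.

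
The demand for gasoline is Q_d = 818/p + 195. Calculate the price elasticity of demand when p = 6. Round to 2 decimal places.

-0.41

At p = 6, Q_d = 331.3333.
dQ_d/dp = −818/p² = −22.7222.
Point elasticity E = (dQ_d/dp)·(p/Q_d) = -22.7222 × 6/331.3333 ≈ -0.41.
|E| < 1, so demand is inelastic at this price.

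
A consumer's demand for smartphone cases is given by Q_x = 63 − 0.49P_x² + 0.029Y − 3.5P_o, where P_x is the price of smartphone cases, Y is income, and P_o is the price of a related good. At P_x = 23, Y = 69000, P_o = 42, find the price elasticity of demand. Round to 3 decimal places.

-0.313

First evaluate Q_x: 63 − 0.49(23)² + 0.029(69000) − 3.5(42) = 63 − 259.21 + 2001 − 147 = 1657.79.
∂Q_x/∂P_x = −2·0.49·P_x = -22.54, so E_p = -22.54·(23/1657.79) ≈ -0.313.
|E_p| < 1: demand is inelastic.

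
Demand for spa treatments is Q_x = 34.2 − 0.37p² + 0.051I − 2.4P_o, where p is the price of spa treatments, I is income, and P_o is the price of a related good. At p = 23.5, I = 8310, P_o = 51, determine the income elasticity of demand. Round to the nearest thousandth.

Evaluating quantity at (p, I, P_o) gives Q_x = 34.2 − 0.37(23.5)² + 0.051(8310) − 2.4(51) = 34.2 − 204.3325 + 423.81 − 122.4 = 131.2775.
∂Q_x/∂I = +0.051, so E_I = 0.051·(8310/131.2775) ≈ 3.228.
E_I > 1: normal good (luxury).

3.228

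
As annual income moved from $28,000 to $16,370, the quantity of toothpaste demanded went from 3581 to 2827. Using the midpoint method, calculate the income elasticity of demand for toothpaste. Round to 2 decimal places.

0.45

%ΔQ = (2827 − 3581)/[(3581+2827)/2] = -754/3204 ≈ -0.2353.
%ΔM = (16,370 − 28,000)/[(28,000+16,370)/2] = -11630/22185 ≈ -0.5242.
E_I = %ΔQ/%ΔM ≈ 0.45.
E_I ∈ (0,1): normal good (necessity).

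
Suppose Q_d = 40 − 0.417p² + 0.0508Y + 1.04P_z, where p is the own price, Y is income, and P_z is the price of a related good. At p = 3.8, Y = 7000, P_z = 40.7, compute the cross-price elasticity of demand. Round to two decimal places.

Substituting, Q_d = 40 − 0.417(3.8)² + 0.0508(7000) + 1.04(40.7) = 40 − 6.0215 + 355.6 + 42.328 = 431.9065.
∂Q_d/∂P_z = +1.04, so E_xy = 1.04·(40.7/431.9065) ≈ 0.10.
E_xy > 0: the goods are substitutes.

0.10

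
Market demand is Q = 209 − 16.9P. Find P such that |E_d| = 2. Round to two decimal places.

Set −bP/(a − bP) = −2 ⇒ bP = 2(a − bP) ⇒ bP(1+2) = 2·a.
P = 2·209/(16.9·3) ≈ 8.24.

8.24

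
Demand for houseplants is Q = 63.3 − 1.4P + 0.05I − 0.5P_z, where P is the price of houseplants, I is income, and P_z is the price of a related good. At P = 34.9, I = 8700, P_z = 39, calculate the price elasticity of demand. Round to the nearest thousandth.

-0.114

Substituting, Q = 63.3 − 1.4(34.9) + 0.05(8700) − 0.5(39) = 63.3 − 48.86 + 435 − 19.5 = 429.94.
∂Q/∂P = −1.4, so E_p = (−1.4)·(34.9/429.94) ≈ -0.114.
|E_p| < 1: demand is inelastic.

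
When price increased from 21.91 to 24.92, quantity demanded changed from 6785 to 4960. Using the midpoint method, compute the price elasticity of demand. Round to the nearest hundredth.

%ΔQ = (4960 − 6785)/[(6785 + 4960)/2] = -1825/5872.5 ≈ -0.3108.
%ΔP = (24.92 − 21.91)/[(21.91 + 24.92)/2] = 3.01/23.415 ≈ 0.1286.
Arc elasticity E = %ΔQ/%ΔP ≈ -0.3108/0.1286 ≈ -2.42.
|E| > 1: demand is elastic over this range.

-2.42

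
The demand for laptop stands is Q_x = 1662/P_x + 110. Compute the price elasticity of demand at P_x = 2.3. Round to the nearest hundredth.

At P_x = 2.3, Q_x = 832.6087.
dQ_x/dP_x = −1662/P_x² = −314.1777.
Point elasticity E = (dQ_x/dP_x)·(P_x/Q_x) = -314.1777 × 2.3/832.6087 ≈ -0.87.
|E| < 1, so demand is inelastic at this price.

-0.87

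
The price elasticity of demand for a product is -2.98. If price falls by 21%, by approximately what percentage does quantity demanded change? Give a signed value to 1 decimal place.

%ΔQ ≈ E × %ΔP = (-2.98) × (-21%) ≈ 62.6%.

62.6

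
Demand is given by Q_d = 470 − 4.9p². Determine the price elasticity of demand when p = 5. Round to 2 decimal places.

-0.71

At p = 5, Q_d = 347.5.
dQ_d/dp = −2·4.9·p = −49.
Point elasticity E = (dQ_d/dp)·(p/Q_d) = -49 × 5/347.5 ≈ -0.71.
|E| < 1, so demand is inelastic at this price.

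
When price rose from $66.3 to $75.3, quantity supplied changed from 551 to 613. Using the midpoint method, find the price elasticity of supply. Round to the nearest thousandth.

%Δq = (613 − 551)/[(551 + 613)/2] = 62/582 ≈ 0.1065.
%Δp = (75.3 − 66.3)/[(66.3 + 75.3)/2] = 9/70.8 ≈ 0.1271.
Arc elasticity E = %Δq/%Δp ≈ 0.1065/0.1271 ≈ 0.838.
|E| < 1: supply is inelastic over this range.

0.838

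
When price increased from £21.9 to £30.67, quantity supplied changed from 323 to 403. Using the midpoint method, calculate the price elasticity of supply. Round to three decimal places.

%Δq = (403 − 323)/[(323 + 403)/2] = 80/363 ≈ 0.2204.
%ΔP = (30.67 − 21.9)/[(21.9 + 30.67)/2] = 8.77/26.285 ≈ 0.3337.
Arc elasticity E = %Δq/%ΔP ≈ 0.2204/0.3337 ≈ 0.661.
|E| < 1: supply is inelastic over this range.

0.661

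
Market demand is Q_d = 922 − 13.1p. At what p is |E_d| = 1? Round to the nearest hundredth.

For linear demand Q_d = a − bp, E = −bp/(a − bp). |E| = 1 ⇒ bp = a − bp ⇒ p = a/(2b).
p = 922/(2·13.1) ≈ 35.19.

35.19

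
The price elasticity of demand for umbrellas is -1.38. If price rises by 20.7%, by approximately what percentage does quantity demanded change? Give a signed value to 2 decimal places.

%ΔQ ≈ E × %ΔP = (-1.38) × (20.7%) ≈ -28.57%.

-28.57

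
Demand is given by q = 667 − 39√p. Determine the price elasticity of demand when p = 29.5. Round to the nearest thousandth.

At p = 29.5, q = 455.1758.
dq/dp = −39/(2√p) = −39/(2·5.4314).
Point elasticity E = (dq/dp)·(p/q) = -3.5902 × 29.5/455.1758 ≈ -0.233.
|E| < 1, so demand is inelastic at this price.

-0.233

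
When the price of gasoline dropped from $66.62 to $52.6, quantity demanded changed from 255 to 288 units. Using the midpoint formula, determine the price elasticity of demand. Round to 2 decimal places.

%ΔQ = (288 − 255)/[(255 + 288)/2] = 33/271.5 ≈ 0.1215.
%ΔP = (52.6 − 66.62)/[(66.62 + 52.6)/2] = -14.02/59.61 ≈ -0.2352.
Arc elasticity E = %ΔQ/%ΔP ≈ 0.1215/-0.2352 ≈ -0.52.
|E| < 1: demand is inelastic over this range.

-0.52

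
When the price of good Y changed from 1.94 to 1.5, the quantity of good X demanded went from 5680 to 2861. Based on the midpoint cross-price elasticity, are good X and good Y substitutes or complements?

substitutes

%ΔQ_x = (2861 − 5680)/[(5680+2861)/2] = -2819/4270.5 ≈ -0.6601.
%ΔP_y = (1.5 − 1.94)/[(1.94+1.5)/2] ≈ -0.2558.
E_xy = -0.6601/-0.2558 ≈ 2.580.
E_xy > 0, so the goods are substitutes.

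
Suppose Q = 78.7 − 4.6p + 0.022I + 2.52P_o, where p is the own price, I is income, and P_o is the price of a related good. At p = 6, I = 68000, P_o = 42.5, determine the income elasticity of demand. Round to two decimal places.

0.90

Substituting, Q = 78.7 − 4.6(6) + 0.022(68000) + 2.52(42.5) = 78.7 − 27.6 + 1496 + 107.1 = 1654.2.
∂Q/∂I = +0.022, so E_I = 0.022·(68000/1654.2) ≈ 0.90.
E_I ∈ (0,1): normal good (necessity).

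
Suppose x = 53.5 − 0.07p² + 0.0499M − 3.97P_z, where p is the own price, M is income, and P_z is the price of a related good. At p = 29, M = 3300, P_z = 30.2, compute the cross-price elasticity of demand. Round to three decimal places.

Evaluating quantity at (p, M, P_z) gives x = 53.5 − 0.07(29)² + 0.0499(3300) − 3.97(30.2) = 53.5 − 58.87 + 164.67 − 119.894 = 39.406.
∂x/∂P_z = −3.97, so E_xy = -3.97·(30.2/39.406) ≈ -3.043.
E_xy < 0: the goods are complements.

-3.043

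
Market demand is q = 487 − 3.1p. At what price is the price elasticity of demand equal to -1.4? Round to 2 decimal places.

Set −bp/(a − bp) = −1.4 ⇒ bp = 1.4(a − bp) ⇒ bp(1+1.4) = 1.4·a.
p = 1.4·487/(3.1·2.4) ≈ 91.64.

91.64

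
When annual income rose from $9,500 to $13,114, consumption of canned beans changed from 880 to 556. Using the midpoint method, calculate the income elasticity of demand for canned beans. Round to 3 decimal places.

-1.412

%ΔQ = (556 − 880)/[(880+556)/2] = -324/718 ≈ -0.4513.
%ΔI = (13,114 − 9,500)/[(9,500+13,114)/2] = 3614/11307 ≈ 0.3196.
E_I = %ΔQ/%ΔI ≈ -1.412.
E_I < 0: inferior good.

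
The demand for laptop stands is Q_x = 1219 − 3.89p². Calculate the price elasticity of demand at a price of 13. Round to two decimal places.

At p = 13, Q_x = 561.59.
dQ_x/dp = −2·3.89·p = −101.14.
Point elasticity E = (dQ_x/dp)·(p/Q_x) = -101.14 × 13/561.59 ≈ -2.34.
|E| > 1, so demand is elastic at this price.

-2.34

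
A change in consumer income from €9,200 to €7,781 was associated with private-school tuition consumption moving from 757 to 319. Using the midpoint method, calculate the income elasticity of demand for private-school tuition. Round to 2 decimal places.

%ΔQ = (319 − 757)/[(757+319)/2] = -438/538 ≈ -0.8141.
%ΔM = (7,781 − 9,200)/[(9,200+7,781)/2] = -1419/8490.5 ≈ -0.1671.
E_I = %ΔQ/%ΔM ≈ 4.87.
E_I > 1: normal good (luxury).

4.87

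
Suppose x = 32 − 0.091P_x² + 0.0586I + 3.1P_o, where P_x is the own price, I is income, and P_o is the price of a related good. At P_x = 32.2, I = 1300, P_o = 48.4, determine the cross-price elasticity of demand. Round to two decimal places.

0.92

First evaluate x: 32 − 0.091(32.2)² + 0.0586(1300) + 3.1(48.4) = 32 − 94.3524 + 76.18 + 150.04 = 163.8676.
∂x/∂P_o = +3.1, so E_xy = 3.1·(48.4/163.8676) ≈ 0.92.
E_xy > 0: the goods are substitutes.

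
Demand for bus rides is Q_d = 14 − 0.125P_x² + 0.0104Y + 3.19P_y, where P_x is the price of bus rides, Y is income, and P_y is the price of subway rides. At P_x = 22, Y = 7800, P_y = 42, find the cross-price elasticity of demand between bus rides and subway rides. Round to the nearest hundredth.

0.79

Evaluating quantity at (P_x, Y, P_y) gives Q_d = 14 − 0.125(22)² + 0.0104(7800) + 3.19(42) = 14 − 60.5 + 81.12 + 133.98 = 168.6.
∂Q_d/∂P_y = +3.19, so E_xy = 3.19·(42/168.6) ≈ 0.79.
E_xy > 0: the goods are substitutes.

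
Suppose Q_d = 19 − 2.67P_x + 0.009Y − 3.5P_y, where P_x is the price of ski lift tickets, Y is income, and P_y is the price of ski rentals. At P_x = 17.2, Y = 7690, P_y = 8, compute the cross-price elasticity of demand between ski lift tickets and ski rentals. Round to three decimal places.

Substituting, Q_d = 19 − 2.67(17.2) + 0.009(7690) − 3.5(8) = 19 − 45.924 + 69.21 − 28 = 14.286.
∂Q_d/∂P_y = −3.5, so E_xy = -3.5·(8/14.286) ≈ -1.960.
E_xy < 0: the goods are complements.

-1.960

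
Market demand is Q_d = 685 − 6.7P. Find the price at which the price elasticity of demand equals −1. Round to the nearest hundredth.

For linear demand Q_d = a − bP, E = −bP/(a − bP). |E| = 1 ⇒ bP = a − bP ⇒ P = a/(2b).
P = 685/(2·6.7) ≈ 51.12.

51.12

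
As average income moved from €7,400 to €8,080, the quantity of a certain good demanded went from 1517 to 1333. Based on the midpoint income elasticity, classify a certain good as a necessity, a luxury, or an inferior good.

inferior

%ΔQ = (1333 − 1517)/[(1517+1333)/2] = -184/1425 ≈ -0.1291.
%ΔM = (8,080 − 7,400)/[(7,400+8,080)/2] = 680/7740 ≈ 0.0879.
E_I = %ΔQ/%ΔM ≈ -1.470.
E_I < 0: inferior good.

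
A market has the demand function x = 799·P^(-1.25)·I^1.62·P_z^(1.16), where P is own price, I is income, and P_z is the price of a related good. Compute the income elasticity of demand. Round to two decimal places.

For a Cobb–Douglas (constant-elasticity) form x = A·I^α·…, the elasticity with respect to I equals the exponent α at every point.
Here the exponent on I is 1.62, so the income elasticity of demand is 1.62.

1.62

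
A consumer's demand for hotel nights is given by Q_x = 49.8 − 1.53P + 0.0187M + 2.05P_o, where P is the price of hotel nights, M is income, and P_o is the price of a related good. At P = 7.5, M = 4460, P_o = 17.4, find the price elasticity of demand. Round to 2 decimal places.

Q_x = 49.8 − 1.53(7.5) + 0.0187(4460) + 2.05(17.4) = 49.8 − 11.475 + 83.402 + 35.67 = 157.397.
∂Q_x/∂P = −1.53, so E_p = (−1.53)·(7.5/157.397) ≈ -0.07.
|E_p| < 1: demand is inelastic.

-0.07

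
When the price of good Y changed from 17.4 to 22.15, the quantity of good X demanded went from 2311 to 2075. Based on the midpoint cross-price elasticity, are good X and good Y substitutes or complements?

%ΔQ_x = (2075 − 2311)/[(2311+2075)/2] = -236/2193 ≈ -0.1076.
%ΔP_y = (22.15 − 17.4)/[(17.4+22.15)/2] ≈ 0.2402.
E_xy = -0.1076/0.2402 ≈ -0.448.
E_xy < 0, so the goods are complements.

complements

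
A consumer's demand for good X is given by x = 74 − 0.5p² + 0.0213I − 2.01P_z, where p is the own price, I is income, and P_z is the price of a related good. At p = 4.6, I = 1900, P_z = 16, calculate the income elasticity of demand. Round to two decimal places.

0.56

At the given point, x = 74 − 0.5(4.6)² + 0.0213(1900) − 2.01(16) = 74 − 10.58 + 40.47 − 32.16 = 71.73.
∂x/∂I = +0.0213, so E_I = 0.0213·(1900/71.73) ≈ 0.56.
E_I ∈ (0,1): normal good (necessity).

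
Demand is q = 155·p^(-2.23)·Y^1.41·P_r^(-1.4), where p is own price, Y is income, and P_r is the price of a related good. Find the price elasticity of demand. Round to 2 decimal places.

For a Cobb–Douglas (constant-elasticity) form q = A·p^α·…, the elasticity with respect to p equals the exponent α at every point.
Here the exponent on p is -2.23, so the price elasticity of demand is -2.23.

-2.23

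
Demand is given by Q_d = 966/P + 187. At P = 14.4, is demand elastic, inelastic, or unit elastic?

inelastic

At P = 14.4, Q_d = 254.0833.
dQ_d/dP = −966/P² = −4.6586.
Point elasticity E = (dQ_d/dP)·(P/Q_d) = -4.6586 × 14.4/254.0833 ≈ -0.264.
|E| ≈ 0.264 < 1, so demand is inelastic.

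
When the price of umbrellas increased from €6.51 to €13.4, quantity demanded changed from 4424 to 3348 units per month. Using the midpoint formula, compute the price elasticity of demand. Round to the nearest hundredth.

-0.40

%Δq = (3348 − 4424)/[(4424 + 3348)/2] = -1076/3886 ≈ -0.2769.
%Δp = (13.4 − 6.51)/[(6.51 + 13.4)/2] = 6.89/9.955 ≈ 0.6921.
Arc elasticity E = %Δq/%Δp ≈ -0.2769/0.6921 ≈ -0.40.
|E| < 1: demand is inelastic over this range.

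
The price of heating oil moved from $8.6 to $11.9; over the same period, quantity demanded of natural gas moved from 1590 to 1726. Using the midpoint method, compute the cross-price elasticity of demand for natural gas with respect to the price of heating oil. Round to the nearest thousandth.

0.255

%ΔQ_x = (1726 − 1590)/[(1590+1726)/2] = 136/1658 ≈ 0.0820.
%ΔP_y = (11.9 − 8.6)/[(8.6+11.9)/2] ≈ 0.3220.
E_xy = 0.0820/0.3220 ≈ 0.255.
E_xy > 0, so natural gas and heating oil are substitutes.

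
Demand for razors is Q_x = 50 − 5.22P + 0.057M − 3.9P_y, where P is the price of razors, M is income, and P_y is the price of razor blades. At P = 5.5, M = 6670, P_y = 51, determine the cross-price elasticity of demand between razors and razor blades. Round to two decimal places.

-0.98

At the given point, Q_x = 50 − 5.22(5.5) + 0.057(6670) − 3.9(51) = 50 − 28.71 + 380.19 − 198.9 = 202.58.
∂Q_x/∂P_y = −3.9, so E_xy = -3.9·(51/202.58) ≈ -0.98.
E_xy < 0: the goods are complements.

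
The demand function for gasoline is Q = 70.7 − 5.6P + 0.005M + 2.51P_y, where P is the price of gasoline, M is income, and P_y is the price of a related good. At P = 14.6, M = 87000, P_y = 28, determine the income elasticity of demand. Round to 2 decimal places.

0.88

Substituting, Q = 70.7 − 5.6(14.6) + 0.005(87000) + 2.51(28) = 70.7 − 81.76 + 435 + 70.28 = 494.22.
∂Q/∂M = +0.005, so E_I = 0.005·(87000/494.22) ≈ 0.88.
E_I ∈ (0,1): normal good (necessity).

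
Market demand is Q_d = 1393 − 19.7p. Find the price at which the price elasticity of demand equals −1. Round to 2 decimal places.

For linear demand Q_d = a − bp, E = −bp/(a − bp). |E| = 1 ⇒ bp = a − bp ⇒ p = a/(2b).
p = 1393/(2·19.7) ≈ 35.36.

35.36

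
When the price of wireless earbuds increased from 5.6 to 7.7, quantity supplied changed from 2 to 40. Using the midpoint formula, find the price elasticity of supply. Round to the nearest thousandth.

%ΔQ = (40 − 2)/[(2 + 40)/2] = 38/21 ≈ 1.8095.
%ΔP = (7.7 − 5.6)/[(5.6 + 7.7)/2] = 2.1/6.65 ≈ 0.3158.
Arc elasticity E = %ΔQ/%ΔP ≈ 1.8095/0.3158 ≈ 5.730.
|E| > 1: supply is elastic over this range.

5.730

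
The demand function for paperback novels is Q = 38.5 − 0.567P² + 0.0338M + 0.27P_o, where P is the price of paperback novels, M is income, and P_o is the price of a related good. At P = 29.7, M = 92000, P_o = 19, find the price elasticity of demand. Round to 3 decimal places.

At the given point, Q = 38.5 − 0.567(29.7)² + 0.0338(92000) + 0.27(19) = 38.5 − 500.145 + 3109.6 + 5.13 = 2653.085.
∂Q/∂P = −2·0.567·P = -33.6798, so E_p = -33.6798·(29.7/2653.085) ≈ -0.377.
|E_p| < 1: demand is inelastic.

-0.377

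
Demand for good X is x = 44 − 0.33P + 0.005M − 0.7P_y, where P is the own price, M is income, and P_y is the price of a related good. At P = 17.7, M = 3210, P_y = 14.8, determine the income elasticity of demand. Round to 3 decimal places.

0.366

First evaluate x: 44 − 0.33(17.7) + 0.005(3210) − 0.7(14.8) = 44 − 5.841 + 16.05 − 10.36 = 43.849.
∂x/∂M = +0.005, so E_I = 0.005·(3210/43.849) ≈ 0.366.
E_I ∈ (0,1): normal good (necessity).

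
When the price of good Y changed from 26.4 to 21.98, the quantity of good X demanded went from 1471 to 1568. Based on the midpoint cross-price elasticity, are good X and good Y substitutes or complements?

complements

%ΔQ_x = (1568 − 1471)/[(1471+1568)/2] = 97/1519.5 ≈ 0.0638.
%ΔP_y = (21.98 − 26.4)/[(26.4+21.98)/2] ≈ -0.1827.
E_xy = 0.0638/-0.1827 ≈ -0.349.
E_xy < 0, so the goods are complements.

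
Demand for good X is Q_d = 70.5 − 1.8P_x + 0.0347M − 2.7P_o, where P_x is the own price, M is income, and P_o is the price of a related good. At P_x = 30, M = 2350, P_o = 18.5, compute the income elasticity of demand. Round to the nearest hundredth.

1.70

At the given point, Q_d = 70.5 − 1.8(30) + 0.0347(2350) − 2.7(18.5) = 70.5 − 54 + 81.545 − 49.95 = 48.095.
∂Q_d/∂M = +0.0347, so E_I = 0.0347·(2350/48.095) ≈ 1.70.
E_I > 1: normal good (luxury).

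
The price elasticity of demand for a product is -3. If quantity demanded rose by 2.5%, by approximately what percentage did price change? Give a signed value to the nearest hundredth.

%ΔQ ≈ E × %ΔP ⇒ %ΔP = %ΔQ / E = (2.5%)/(-3) ≈ -0.83%.

-0.83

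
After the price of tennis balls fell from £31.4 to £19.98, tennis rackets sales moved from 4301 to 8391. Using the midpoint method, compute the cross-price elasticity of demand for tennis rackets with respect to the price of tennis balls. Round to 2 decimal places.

%ΔQ_x = (8391 − 4301)/[(4301+8391)/2] = 4090/6346 ≈ 0.6445.
%ΔP_y = (19.98 − 31.4)/[(31.4+19.98)/2] ≈ -0.4445.
E_xy = 0.6445/-0.4445 ≈ -1.45.
E_xy < 0, so tennis rackets and tennis balls are complements.

-1.45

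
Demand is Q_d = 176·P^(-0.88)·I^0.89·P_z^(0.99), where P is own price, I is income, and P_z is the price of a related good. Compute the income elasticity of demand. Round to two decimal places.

For a Cobb–Douglas (constant-elasticity) form Q_d = A·I^α·…, the elasticity with respect to I equals the exponent α at every point.
Here the exponent on I is 0.89, so the income elasticity of demand is 0.89.

0.89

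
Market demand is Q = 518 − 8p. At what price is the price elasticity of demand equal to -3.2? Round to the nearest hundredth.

49.33

Set −bp/(a − bp) = −3.2 ⇒ bp = 3.2(a − bp) ⇒ bp(1+3.2) = 3.2·a.
p = 3.2·518/(8·4.2) ≈ 49.33.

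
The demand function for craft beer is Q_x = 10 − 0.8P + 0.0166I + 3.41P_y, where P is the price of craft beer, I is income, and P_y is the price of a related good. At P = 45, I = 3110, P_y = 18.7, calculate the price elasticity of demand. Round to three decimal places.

-0.403

At the given point, Q_x = 10 − 0.8(45) + 0.0166(3110) + 3.41(18.7) = 10 − 36 + 51.626 + 63.767 = 89.393.
∂Q_x/∂P = −0.8, so E_p = (−0.8)·(45/89.393) ≈ -0.403.
|E_p| < 1: demand is inelastic.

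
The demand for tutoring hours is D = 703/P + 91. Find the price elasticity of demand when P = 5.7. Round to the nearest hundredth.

At P = 5.7, D = 214.3333.
dD/dP = −703/P² = −21.6374.
Point elasticity E = (dD/dP)·(P/D) = -21.6374 × 5.7/214.3333 ≈ -0.58.
|E| < 1, so demand is inelastic at this price.

-0.58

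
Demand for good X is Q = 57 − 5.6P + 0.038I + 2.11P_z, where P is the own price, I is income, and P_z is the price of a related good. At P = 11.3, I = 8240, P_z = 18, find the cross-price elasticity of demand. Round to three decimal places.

0.110

First evaluate Q: 57 − 5.6(11.3) + 0.038(8240) + 2.11(18) = 57 − 63.28 + 313.12 + 37.98 = 344.82.
∂Q/∂P_z = +2.11, so E_xy = 2.11·(18/344.82) ≈ 0.110.
E_xy > 0: the goods are substitutes.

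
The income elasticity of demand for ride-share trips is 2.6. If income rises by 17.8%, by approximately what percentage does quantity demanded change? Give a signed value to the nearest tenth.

%ΔQ ≈ E × %ΔI = (2.6) × (17.8%) ≈ 46.3%.

46.3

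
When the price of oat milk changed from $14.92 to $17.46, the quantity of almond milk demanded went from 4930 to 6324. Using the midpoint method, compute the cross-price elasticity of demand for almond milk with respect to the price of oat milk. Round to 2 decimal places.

%ΔQ_x = (6324 − 4930)/[(4930+6324)/2] = 1394/5627 ≈ 0.2477.
%ΔP_y = (17.46 − 14.92)/[(14.92+17.46)/2] ≈ 0.1569.
E_xy = 0.2477/0.1569 ≈ 1.58.
E_xy > 0, so almond milk and oat milk are substitutes.

1.58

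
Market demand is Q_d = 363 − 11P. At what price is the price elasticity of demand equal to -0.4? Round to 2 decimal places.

Set −bP/(a − bP) = −0.4 ⇒ bP = 0.4(a − bP) ⇒ bP(1+0.4) = 0.4·a.
P = 0.4·363/(11·1.4) ≈ 9.43.

9.43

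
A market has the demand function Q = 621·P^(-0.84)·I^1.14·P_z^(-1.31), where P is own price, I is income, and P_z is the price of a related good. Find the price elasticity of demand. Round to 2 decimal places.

For a Cobb–Douglas (constant-elasticity) form Q = A·P^α·…, the elasticity with respect to P equals the exponent α at every point.
Here the exponent on P is -0.84, so the price elasticity of demand is -0.84.

-0.84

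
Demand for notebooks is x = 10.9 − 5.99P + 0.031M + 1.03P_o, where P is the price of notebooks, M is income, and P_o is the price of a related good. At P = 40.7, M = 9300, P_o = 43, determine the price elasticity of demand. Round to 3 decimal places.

-2.445

At the given point, x = 10.9 − 5.99(40.7) + 0.031(9300) + 1.03(43) = 10.9 − 243.793 + 288.3 + 44.29 = 99.697.
∂x/∂P = −5.99, so E_p = (−5.99)·(40.7/99.697) ≈ -2.445.
|E_p| > 1: demand is elastic.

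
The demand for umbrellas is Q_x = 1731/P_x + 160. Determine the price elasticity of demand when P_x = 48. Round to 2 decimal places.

-0.18

At P_x = 48, Q_x = 196.0625.
dQ_x/dP_x = −1731/P_x² = −0.7513.
Point elasticity E = (dQ_x/dP_x)·(P_x/Q_x) = -0.7513 × 48/196.0625 ≈ -0.18.
|E| < 1, so demand is inelastic at this price.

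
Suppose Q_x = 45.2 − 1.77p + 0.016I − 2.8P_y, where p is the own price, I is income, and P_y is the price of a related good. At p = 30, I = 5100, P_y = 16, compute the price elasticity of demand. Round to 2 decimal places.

Substituting, Q_x = 45.2 − 1.77(30) + 0.016(5100) − 2.8(16) = 45.2 − 53.1 + 81.6 − 44.8 = 28.9.
∂Q_x/∂p = −1.77, so E_p = (−1.77)·(30/28.9) ≈ -1.84.
|E_p| > 1: demand is elastic.

-1.84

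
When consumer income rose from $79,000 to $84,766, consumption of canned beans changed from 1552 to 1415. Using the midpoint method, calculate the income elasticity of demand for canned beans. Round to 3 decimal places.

%ΔQ = (1415 − 1552)/[(1552+1415)/2] = -137/1483.5 ≈ -0.0923.
%ΔY = (84,766 − 79,000)/[(79,000+84,766)/2] = 5766/81883 ≈ 0.0704.
E_I = %ΔQ/%ΔY ≈ -1.311.
E_I < 0: inferior good.

-1.311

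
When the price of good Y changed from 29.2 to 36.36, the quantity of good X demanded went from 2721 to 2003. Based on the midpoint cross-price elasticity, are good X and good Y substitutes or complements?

complements

%ΔQ_x = (2003 − 2721)/[(2721+2003)/2] = -718/2362 ≈ -0.3040.
%ΔP_y = (36.36 − 29.2)/[(29.2+36.36)/2] ≈ 0.2184.
E_xy = -0.3040/0.2184 ≈ -1.392.
E_xy < 0, so the goods are complements.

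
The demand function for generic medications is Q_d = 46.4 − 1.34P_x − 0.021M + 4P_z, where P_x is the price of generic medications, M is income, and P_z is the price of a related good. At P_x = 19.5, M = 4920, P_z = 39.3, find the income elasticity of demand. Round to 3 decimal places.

First evaluate Q_d: 46.4 − 1.34(19.5) − 0.021(4920) + 4(39.3) = 46.4 − 26.13 − 103.32 + 157.2 = 74.15.
∂Q_d/∂M = −0.021, so E_I = -0.021·(4920/74.15) ≈ -1.393.
E_I < 0: inferior good.

-1.393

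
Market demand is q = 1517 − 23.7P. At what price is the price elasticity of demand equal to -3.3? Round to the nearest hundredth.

Set −bP/(a − bP) = −3.3 ⇒ bP = 3.3(a − bP) ⇒ bP(1+3.3) = 3.3·a.
P = 3.3·1517/(23.7·4.3) ≈ 49.12.

49.12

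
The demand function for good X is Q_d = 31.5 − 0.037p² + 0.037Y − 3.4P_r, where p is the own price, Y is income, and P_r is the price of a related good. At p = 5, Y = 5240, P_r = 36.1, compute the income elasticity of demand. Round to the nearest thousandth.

Q_d = 31.5 − 0.037(5)² + 0.037(5240) − 3.4(36.1) = 31.5 − 0.925 + 193.88 − 122.74 = 101.715.
∂Q_d/∂Y = +0.037, so E_I = 0.037·(5240/101.715) ≈ 1.906.
E_I > 1: normal good (luxury).

1.906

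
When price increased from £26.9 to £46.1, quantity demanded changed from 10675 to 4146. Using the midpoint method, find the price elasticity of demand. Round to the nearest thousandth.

-1.675

%ΔQ = (4146 − 10675)/[(10675 + 4146)/2] = -6529/7410.5 ≈ -0.8810.
%ΔP = (46.1 − 26.9)/[(26.9 + 46.1)/2] = 19.2/36.5 ≈ 0.5260.
Arc elasticity E = %ΔQ/%ΔP ≈ -0.8810/0.5260 ≈ -1.675.
|E| > 1: demand is elastic over this range.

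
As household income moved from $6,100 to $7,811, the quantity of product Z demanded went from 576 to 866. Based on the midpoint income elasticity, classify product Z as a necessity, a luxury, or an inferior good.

luxury

%ΔQ = (866 − 576)/[(576+866)/2] = 290/721 ≈ 0.4022.
%ΔI = (7,811 − 6,100)/[(6,100+7,811)/2] = 1711/6955.5 ≈ 0.2460.
E_I = %ΔQ/%ΔI ≈ 1.635.
E_I > 1: normal good (luxury).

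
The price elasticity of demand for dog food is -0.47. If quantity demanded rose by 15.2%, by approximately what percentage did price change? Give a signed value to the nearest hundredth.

-32.34

%ΔQ ≈ E × %ΔP ⇒ %ΔP = %ΔQ / E = (15.2%)/(-0.47) ≈ -32.34%.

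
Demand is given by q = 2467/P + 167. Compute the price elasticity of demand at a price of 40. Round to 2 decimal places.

-0.27

At P = 40, q = 228.675.
dq/dP = −2467/P² = −1.5419.
Point elasticity E = (dq/dP)·(P/q) = -1.5419 × 40/228.675 ≈ -0.27.
|E| < 1, so demand is inelastic at this price.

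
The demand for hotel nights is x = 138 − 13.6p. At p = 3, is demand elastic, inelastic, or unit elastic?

At p = 3, x = 97.2.
dx/dp = −13.6.
Point elasticity E = (dx/dp)·(p/x) = -13.6 × 3/97.2 ≈ -0.420.
|E| ≈ 0.420 < 1, so demand is inelastic.

inelastic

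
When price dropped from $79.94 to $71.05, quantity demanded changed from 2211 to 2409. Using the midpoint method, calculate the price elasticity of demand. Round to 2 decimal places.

%Δq = (2409 − 2211)/[(2211 + 2409)/2] = 198/2310 ≈ 0.0857.
%Δp = (71.05 − 79.94)/[(79.94 + 71.05)/2] = -8.89/75.495 ≈ -0.1178.
Arc elasticity E = %Δq/%Δp ≈ 0.0857/-0.1178 ≈ -0.73.
|E| < 1: demand is inelastic over this range.

-0.73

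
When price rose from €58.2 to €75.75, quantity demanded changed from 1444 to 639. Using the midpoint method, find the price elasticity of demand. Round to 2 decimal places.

%Δq = (639 − 1444)/[(1444 + 639)/2] = -805/1041.5 ≈ -0.7729.
%Δp = (75.75 − 58.2)/[(58.2 + 75.75)/2] = 17.55/66.975 ≈ 0.2620.
Arc elasticity E = %Δq/%Δp ≈ -0.7729/0.2620 ≈ -2.95.
|E| > 1: demand is elastic over this range.

-2.95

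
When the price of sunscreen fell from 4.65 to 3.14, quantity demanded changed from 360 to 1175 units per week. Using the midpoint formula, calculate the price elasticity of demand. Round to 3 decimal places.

%Δq = (1175 − 360)/[(360 + 1175)/2] = 815/767.5 ≈ 1.0619.
%Δp = (3.14 − 4.65)/[(4.65 + 3.14)/2] = -1.51/3.895 ≈ -0.3877.
Arc elasticity E = %Δq/%Δp ≈ 1.0619/-0.3877 ≈ -2.739.
|E| > 1: demand is elastic over this range.

-2.739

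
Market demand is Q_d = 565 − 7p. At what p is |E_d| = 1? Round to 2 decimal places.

40.36

For linear demand Q_d = a − bp, E = −bp/(a − bp). |E| = 1 ⇒ bp = a − bp ⇒ p = a/(2b).
p = 565/(2·7) ≈ 40.36.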